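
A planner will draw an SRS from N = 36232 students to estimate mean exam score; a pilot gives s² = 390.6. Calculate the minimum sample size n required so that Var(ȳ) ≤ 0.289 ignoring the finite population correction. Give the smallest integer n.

1352

Without fpc, n₀ = s²/D = 390.6/0.289 = 1351.5571.
Rounding up, n = 1352.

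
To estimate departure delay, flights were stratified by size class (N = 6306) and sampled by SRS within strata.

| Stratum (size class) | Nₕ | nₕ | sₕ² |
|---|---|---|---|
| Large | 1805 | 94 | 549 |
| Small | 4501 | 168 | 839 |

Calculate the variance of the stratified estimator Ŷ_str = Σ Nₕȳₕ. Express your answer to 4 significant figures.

Var(Ŷ_str) = Σₕ Nₕ²(1 − fₕ)sₕ²/nₕ.
Large: 1805²·(1 − 94/1805)·549/94 = 1.8037307 × 10^7.
Small: 4501²·(1 − 168/4501)·839/168 = 9.7398077 × 10^7.
Sum = 1.1543538 × 10^8.

1.154 × 10^8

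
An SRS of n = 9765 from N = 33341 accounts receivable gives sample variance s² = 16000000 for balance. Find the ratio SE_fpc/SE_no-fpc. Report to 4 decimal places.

0.8409

f = n/N = 9765/33341 = 0.29288264.
SE_no-fpc = √(s²/n) = 40.478449; SE_fpc = √((1−f)s²/n) = 34.038438.
Ratio = √(1−f) = 0.84090271.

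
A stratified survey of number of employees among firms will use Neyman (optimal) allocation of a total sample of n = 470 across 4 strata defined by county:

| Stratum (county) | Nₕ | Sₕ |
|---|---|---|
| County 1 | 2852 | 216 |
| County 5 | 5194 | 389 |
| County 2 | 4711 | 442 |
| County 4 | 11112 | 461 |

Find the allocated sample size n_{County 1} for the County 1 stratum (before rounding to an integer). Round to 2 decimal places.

29.42

Neyman allocation: nₕ = n·NₕSₕ / Σⱼ NⱼSⱼ.
Σ NⱼSⱼ = 2852·216 + 5194·389 + 4711·442 + 11112·461 = 9.841392 × 10^6.
n_{County 1} = 470·2852·216 / (9.841392 × 10^6) = 29.42.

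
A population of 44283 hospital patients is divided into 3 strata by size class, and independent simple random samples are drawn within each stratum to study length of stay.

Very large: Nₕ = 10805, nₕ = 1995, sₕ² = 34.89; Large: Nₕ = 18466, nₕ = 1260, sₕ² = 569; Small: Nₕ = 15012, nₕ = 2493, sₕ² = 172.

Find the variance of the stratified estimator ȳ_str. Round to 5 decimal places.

0.08063

Var(ȳ_str) = Σₕ Wₕ²(1 − fₕ)sₕ²/nₕ with Wₕ = Nₕ/N, N = 44283.
Very large: Wₕ = 0.24399883; term = 0.24399883²·(1 − 0.18463674)·34.89/1995 = 8.4895502 × 10^-4.
Large: Wₕ = 0.41699975; term = 0.41699975²·(1 − 0.06823351)·569/1260 = 0.073167868.
Small: Wₕ = 0.33900142; term = 0.33900142²·(1 − 0.16606715)·172/2493 = 0.0066121134.
Sum = 0.080628936.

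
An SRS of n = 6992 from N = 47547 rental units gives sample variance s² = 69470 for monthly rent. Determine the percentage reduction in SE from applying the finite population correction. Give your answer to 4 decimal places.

7.6450

f = n/N = 6992/47547 = 0.14705449.
SE_no-fpc = √(s²/n) = 3.1520851; SE_fpc = √((1−f)s²/n) = 2.9111098.
Ratio = √(1−f) = 0.92355049. Reduction = 100·(1 − 0.92355049) = 7.6450%.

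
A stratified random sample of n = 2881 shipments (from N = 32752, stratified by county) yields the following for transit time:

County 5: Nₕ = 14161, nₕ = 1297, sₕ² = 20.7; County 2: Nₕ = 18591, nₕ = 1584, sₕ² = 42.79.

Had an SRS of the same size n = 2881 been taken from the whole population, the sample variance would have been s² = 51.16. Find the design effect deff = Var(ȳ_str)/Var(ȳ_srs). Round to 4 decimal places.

Var(ȳ_str) = Σ Wₕ²(1−fₕ)sₕ²/nₕ with Wₕ = Nₕ/32752:
  County 5: (14161/32752)²·(1−1297/14161)·20.7/1297 = 0.0027103456
  County 2: (18591/32752)²·(1−1584/18591)·42.79/1584 = 0.0079623621
  → Var(ȳ_str) = 0.010672708.
Var(ȳ_srs) = (1 − 2881/32752)·51.16/2881 = 0.016195681.
deff = 0.010672708 / 0.016195681 = 0.6590.

0.6590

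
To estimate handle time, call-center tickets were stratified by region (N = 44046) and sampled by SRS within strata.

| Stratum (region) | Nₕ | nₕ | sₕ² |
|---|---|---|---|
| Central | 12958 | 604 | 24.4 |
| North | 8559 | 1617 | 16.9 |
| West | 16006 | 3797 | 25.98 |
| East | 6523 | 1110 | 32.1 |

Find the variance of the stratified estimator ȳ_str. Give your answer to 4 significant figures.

Var(ȳ_str) = Σₕ Wₕ²(1 − fₕ)sₕ²/nₕ with Wₕ = Nₕ/N, N = 44046.
Central: Wₕ = 0.29419244; term = 0.29419244²·(1 − 0.04661213)·24.4/604 = 0.0033333853.
North: Wₕ = 0.19431957; term = 0.19431957²·(1 − 0.18892394)·16.9/1617 = 3.2008946 × 10^-4.
West: Wₕ = 0.36339282; term = 0.36339282²·(1 − 0.23722354)·25.98/3797 = 6.8920514 × 10^-4.
East: Wₕ = 0.14809517; term = 0.14809517²·(1 − 0.17016710)·32.1/1110 = 5.2632562 × 10^-4.
Sum = 0.0048690055.

0.004869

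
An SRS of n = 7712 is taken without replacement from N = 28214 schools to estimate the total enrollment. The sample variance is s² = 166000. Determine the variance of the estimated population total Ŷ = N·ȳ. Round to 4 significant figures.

Var(Ŷ) = N²·Var(ȳ) = N²·(1 − n/N)·s²/n.
f = 7712/28214 = 0.27333948; Var(ȳ) = 0.72666052·166000/7712 = 15.641292.
Var(Ŷ) = 28214² · 15.641292 = 1.2450934 × 10^10.

1.245 × 10^10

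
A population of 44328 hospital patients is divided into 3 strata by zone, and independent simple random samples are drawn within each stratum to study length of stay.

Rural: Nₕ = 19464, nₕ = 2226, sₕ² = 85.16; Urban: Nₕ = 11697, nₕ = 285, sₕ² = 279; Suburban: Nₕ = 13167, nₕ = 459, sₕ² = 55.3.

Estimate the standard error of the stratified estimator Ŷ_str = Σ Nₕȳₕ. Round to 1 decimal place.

Var(Ŷ_str) = Σₕ Nₕ²(1 − fₕ)sₕ²/nₕ.
Rural: 19464²·(1 − 2226/19464)·85.16/2226 = 1.2835993 × 10^7.
Urban: 11697²·(1 − 285/11697)·279/285 = 1.3067593 × 10^8.
Suburban: 13167²·(1 − 459/13167)·55.3/459 = 2.0159348 × 10^7.
Sum = 1.6367127 × 10^8.
SE = √(1.6367127 × 10^8) = 12793.4.

12793.4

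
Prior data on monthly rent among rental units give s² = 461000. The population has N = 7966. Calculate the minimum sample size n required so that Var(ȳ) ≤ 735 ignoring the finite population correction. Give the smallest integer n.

Without fpc, n₀ = s²/D = 461000/735 = 627.2109.
Rounding up, n = 628.

628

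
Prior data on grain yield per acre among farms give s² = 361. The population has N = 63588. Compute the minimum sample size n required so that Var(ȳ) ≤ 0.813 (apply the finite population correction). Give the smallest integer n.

Without fpc, n₀ = s²/D = 361/0.813 = 444.0344.
With fpc, (1 − n/N)·s²/n ≤ D requires n ≥ n₀/(1 + n₀/N) = 444.0344/(1 + 444.0344/63588) = 440.9552.
Rounding up, n = 441.

441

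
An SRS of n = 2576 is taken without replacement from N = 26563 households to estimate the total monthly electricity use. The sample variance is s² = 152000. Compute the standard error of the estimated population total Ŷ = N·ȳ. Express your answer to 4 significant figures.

Var(Ŷ) = N²·Var(ȳ) = N²·(1 − n/N)·s²/n.
f = 2576/26563 = 0.09697700; Var(ȳ) = 0.90302300·152000/2576 = 53.283966.
Var(Ŷ) = 26563² · 53.283966 = 3.7596792 × 10^10.
SE(Ŷ) = √(3.7596792 × 10^10) = 193900.

193900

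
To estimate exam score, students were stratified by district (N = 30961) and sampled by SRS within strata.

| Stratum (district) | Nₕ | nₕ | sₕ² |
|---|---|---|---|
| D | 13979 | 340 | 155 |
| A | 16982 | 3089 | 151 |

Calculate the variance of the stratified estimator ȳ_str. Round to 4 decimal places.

0.1027

Var(ȳ_str) = Σₕ Wₕ²(1 − fₕ)sₕ²/nₕ with Wₕ = Nₕ/N, N = 30961.
D: Wₕ = 0.45150350; term = 0.45150350²·(1 − 0.02432220)·155/340 = 0.090673725.
A: Wₕ = 0.54849650; term = 0.54849650²·(1 − 0.18189848)·151/3089 = 0.012031339.
Sum = 0.10270506.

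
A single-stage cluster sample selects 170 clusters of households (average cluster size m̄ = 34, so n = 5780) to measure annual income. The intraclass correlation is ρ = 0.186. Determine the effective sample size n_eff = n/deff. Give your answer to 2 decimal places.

deff = 1 + (34 − 1)·0.186 = 1 + 6.138 = 7.138.
n_eff = 5780 / 7.138 = 809.75.

809.75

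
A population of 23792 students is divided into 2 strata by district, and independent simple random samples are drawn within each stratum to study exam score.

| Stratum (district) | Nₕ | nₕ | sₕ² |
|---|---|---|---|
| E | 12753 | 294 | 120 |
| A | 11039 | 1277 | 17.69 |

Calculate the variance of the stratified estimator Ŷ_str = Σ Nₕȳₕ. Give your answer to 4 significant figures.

Var(Ŷ_str) = Σₕ Nₕ²(1 − fₕ)sₕ²/nₕ.
E: 12753²·(1 − 294/12753)·120/294 = 6.4852909 × 10^7.
A: 11039²·(1 − 1277/11039)·17.69/1277 = 1.4928132 × 10^6.
Sum = 6.6345722 × 10^7.

6.635 × 10^7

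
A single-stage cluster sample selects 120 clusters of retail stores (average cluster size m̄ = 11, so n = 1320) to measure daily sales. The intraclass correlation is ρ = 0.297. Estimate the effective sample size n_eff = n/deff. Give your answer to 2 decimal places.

deff = 1 + (11 − 1)·0.297 = 1 + 2.97 = 3.97.
n_eff = 1320 / 3.97 = 332.49.

332.49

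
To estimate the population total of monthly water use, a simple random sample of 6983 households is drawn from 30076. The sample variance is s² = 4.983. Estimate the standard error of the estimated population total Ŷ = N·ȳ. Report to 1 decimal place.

704.0

Var(Ŷ) = N²·Var(ȳ) = N²·(1 − n/N)·s²/n.
f = 6983/30076 = 0.23217848; Var(ȳ) = 0.76782152·4.983/6983 = 5.4790987 × 10^-4.
Var(Ŷ) = 30076² · (5.4790987 × 10^-4) = 495620.52.
SE(Ŷ) = √(495620.52) = 704.0.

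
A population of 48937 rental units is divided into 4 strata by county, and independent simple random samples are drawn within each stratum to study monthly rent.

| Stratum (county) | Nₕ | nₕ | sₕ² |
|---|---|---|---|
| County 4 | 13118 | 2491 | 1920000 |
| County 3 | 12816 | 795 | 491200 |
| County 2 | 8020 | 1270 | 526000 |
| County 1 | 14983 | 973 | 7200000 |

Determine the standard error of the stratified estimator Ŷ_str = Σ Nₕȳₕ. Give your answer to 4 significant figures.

1.334 × 10^6

Var(Ŷ_str) = Σₕ Nₕ²(1 − fₕ)sₕ²/nₕ.
County 4: 13118²·(1 − 2491/13118)·1920000/2491 = 1.0744985 × 10^11.
County 3: 12816²·(1 − 795/12816)·491200/795 = 9.5188465 × 10^10.
County 2: 8020²·(1 − 1270/8020)·526000/1270 = 2.2421268 × 10^10.
County 1: 14983²·(1 − 973/14983)·7200000/973 = 1.5533044 × 10^12.
Sum = 1.778364 × 10^12.
SE = √(1.778364 × 10^12) = 1.334 × 10^6.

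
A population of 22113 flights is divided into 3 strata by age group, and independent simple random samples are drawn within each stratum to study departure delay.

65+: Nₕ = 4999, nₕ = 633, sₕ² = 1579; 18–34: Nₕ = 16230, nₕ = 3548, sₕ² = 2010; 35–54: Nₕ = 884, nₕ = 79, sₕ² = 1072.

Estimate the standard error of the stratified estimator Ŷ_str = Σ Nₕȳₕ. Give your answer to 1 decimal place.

13442.7

Var(Ŷ_str) = Σₕ Nₕ²(1 − fₕ)sₕ²/nₕ.
65+: 4999²·(1 − 633/4999)·1579/633 = 5.4443406 × 10^7.
18–34: 16230²·(1 − 3548/16230)·2010/3548 = 1.1660541 × 10^8.
35–54: 884²·(1 − 79/884)·1072/79 = 9.6564132 × 10^6.
Sum = 1.8070523 × 10^8.
SE = √(1.8070523 × 10^8) = 13442.7.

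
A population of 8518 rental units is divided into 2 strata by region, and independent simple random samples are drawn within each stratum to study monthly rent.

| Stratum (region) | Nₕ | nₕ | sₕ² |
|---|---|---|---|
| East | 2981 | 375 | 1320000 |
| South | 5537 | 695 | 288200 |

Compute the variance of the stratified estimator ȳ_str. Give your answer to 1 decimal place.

Var(ȳ_str) = Σₕ Wₕ²(1 − fₕ)sₕ²/nₕ with Wₕ = Nₕ/N, N = 8518.
East: Wₕ = 0.34996478; term = 0.34996478²·(1 − 0.12579671)·1320000/375 = 376.8806.
South: Wₕ = 0.65003522; term = 0.65003522²·(1 − 0.12551923)·288200/695 = 153.22626.
Sum = 530.10686.

530.1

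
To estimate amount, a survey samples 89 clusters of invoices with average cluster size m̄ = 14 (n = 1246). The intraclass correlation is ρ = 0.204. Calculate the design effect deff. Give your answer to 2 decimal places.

deff = 1 + (14 − 1)·0.204 = 1 + 2.652 = 3.652.

3.65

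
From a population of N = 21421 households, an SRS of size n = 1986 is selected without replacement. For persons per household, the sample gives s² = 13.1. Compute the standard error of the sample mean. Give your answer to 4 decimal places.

Under SRS without replacement, Var(ȳ) = (1 − f)·s²/n with f = n/N = 1986/21421 = 0.09271276.
Var(ȳ) = (1 − 0.09271276)·13.1/1986 = 0.90728724·0.0065961732 = 0.0059846238.
SE(ȳ) = √(0.0059846238) = 0.0774.

0.0774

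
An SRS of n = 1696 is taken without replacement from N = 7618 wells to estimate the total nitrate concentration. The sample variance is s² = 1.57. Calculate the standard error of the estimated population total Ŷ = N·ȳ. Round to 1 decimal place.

Var(Ŷ) = N²·Var(ȳ) = N²·(1 − n/N)·s²/n.
f = 1696/7618 = 0.22263061; Var(ȳ) = 0.77736939·1.57/1696 = 7.1961671 × 10^-4.
Var(Ŷ) = 7618² · (7.1961671 × 10^-4) = 41762.181.
SE(Ŷ) = √(41762.181) = 204.4.

204.4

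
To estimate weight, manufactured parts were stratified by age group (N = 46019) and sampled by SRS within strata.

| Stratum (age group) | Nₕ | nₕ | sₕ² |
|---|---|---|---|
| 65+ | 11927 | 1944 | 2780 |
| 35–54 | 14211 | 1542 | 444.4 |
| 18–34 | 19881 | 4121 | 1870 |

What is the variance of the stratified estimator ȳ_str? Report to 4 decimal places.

Var(ȳ_str) = Σₕ Wₕ²(1 − fₕ)sₕ²/nₕ with Wₕ = Nₕ/N, N = 46019.
65+: Wₕ = 0.25917556; term = 0.25917556²·(1 − 0.16299153)·2780/1944 = 0.08040193.
35–54: Wₕ = 0.30880723; term = 0.30880723²·(1 − 0.10850749)·444.4/1542 = 0.024500915.
18–34: Wₕ = 0.43201721; term = 0.43201721²·(1 − 0.20728334)·1870/4121 = 0.067136559.
Sum = 0.1720394.

0.1720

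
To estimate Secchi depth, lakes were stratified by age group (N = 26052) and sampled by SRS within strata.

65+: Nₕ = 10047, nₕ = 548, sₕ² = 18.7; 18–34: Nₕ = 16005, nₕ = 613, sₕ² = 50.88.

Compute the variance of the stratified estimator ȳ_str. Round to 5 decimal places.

Var(ȳ_str) = Σₕ Wₕ²(1 − fₕ)sₕ²/nₕ with Wₕ = Nₕ/N, N = 26052.
65+: Wₕ = 0.38565177; term = 0.38565177²·(1 − 0.05454364)·18.7/548 = 0.0047983641.
18–34: Wₕ = 0.61434823; term = 0.61434823²·(1 − 0.03830053)·50.88/613 = 0.030126954.
Sum = 0.034925318.

0.03493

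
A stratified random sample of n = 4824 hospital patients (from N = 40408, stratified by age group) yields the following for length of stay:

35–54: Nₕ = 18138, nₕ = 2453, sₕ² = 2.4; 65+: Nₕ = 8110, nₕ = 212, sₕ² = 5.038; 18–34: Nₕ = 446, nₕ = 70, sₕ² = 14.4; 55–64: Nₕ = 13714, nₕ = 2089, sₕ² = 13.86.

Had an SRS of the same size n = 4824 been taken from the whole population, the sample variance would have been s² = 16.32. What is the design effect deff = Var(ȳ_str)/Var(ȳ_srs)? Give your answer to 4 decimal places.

Var(ȳ_str) = Σ Wₕ²(1−fₕ)sₕ²/nₕ with Wₕ = Nₕ/40408:
  35–54: (18138/40408)²·(1−2453/18138)·2.4/2453 = 1.7047194 × 10^-4
  65+: (8110/40408)²·(1−212/8110)·5.038/212 = 9.3223537 × 10^-4
  18–34: (446/40408)²·(1−70/446)·14.4/70 = 2.1127711 × 10^-5
  55–64: (13714/40408)²·(1−2089/13714)·13.86/2089 = 6.4780931 × 10^-4
  → Var(ȳ_str) = 0.0017716443.
Var(ȳ_srs) = (1 − 4824/40408)·16.32/4824 = 0.0029792042.
deff = 0.0017716443 / 0.0029792042 = 0.5947.

0.5947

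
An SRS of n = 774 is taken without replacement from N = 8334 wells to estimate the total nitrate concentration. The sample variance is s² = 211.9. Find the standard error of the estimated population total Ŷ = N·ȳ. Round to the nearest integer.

Var(Ŷ) = N²·Var(ȳ) = N²·(1 − n/N)·s²/n.
f = 774/8334 = 0.09287257; Var(ȳ) = 0.90712743·211.9/774 = 0.24834664.
Var(Ŷ) = 8334² · 0.24834664 = 1.7249054 × 10^7.
SE(Ŷ) = √(1.7249054 × 10^7) = 4153.

4153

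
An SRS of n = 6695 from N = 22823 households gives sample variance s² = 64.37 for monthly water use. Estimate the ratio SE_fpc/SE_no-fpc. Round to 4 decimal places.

0.8406

f = n/N = 6695/22823 = 0.29334443.
SE_no-fpc = √(s²/n) = 0.098054259; SE_fpc = √((1−f)s²/n) = 0.082427164.
Ratio = √(1−f) = 0.84062808.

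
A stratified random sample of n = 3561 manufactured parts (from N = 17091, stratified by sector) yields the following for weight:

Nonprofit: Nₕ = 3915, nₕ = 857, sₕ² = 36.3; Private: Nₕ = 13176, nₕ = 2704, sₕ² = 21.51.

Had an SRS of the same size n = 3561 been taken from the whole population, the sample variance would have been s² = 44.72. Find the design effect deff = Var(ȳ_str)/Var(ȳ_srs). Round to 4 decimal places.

Var(ȳ_str) = Σ Wₕ²(1−fₕ)sₕ²/nₕ with Wₕ = Nₕ/17091:
  Nonprofit: (3915/17091)²·(1−857/3915)·36.3/857 = 0.0017360415
  Private: (13176/17091)²·(1−2704/13176)·21.51/2704 = 0.0037576125
  → Var(ȳ_str) = 0.005493654.
Var(ȳ_srs) = (1 − 3561/17091)·44.72/3561 = 0.0099416883.
deff = 0.005493654 / 0.0099416883 = 0.5526.

0.5526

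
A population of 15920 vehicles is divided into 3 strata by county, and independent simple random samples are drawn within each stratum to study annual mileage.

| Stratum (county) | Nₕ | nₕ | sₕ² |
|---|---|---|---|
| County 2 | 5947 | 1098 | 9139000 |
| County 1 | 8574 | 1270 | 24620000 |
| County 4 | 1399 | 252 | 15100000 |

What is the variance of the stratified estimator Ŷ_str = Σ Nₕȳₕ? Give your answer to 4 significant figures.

1.550 × 10^12

Var(Ŷ_str) = Σₕ Nₕ²(1 − fₕ)sₕ²/nₕ.
County 2: 5947²·(1 − 1098/5947)·9139000/1098 = 2.4001946 × 10^11.
County 1: 8574²·(1 − 1270/8574)·24620000/1270 = 1.2140276 × 10^12.
County 4: 1399²·(1 − 252/1399)·15100000/252 = 9.6151827 × 10^10.
Sum = 1.5501989 × 10^12.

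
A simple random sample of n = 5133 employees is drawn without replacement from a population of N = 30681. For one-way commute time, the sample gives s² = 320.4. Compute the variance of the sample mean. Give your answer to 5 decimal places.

0.05198

Under SRS without replacement, Var(ȳ) = (1 − f)·s²/n with f = n/N = 5133/30681 = 0.16730224.
Var(ȳ) = (1 − 0.16730224)·320.4/5133 = 0.83269776·0.062419638 = 0.051976692.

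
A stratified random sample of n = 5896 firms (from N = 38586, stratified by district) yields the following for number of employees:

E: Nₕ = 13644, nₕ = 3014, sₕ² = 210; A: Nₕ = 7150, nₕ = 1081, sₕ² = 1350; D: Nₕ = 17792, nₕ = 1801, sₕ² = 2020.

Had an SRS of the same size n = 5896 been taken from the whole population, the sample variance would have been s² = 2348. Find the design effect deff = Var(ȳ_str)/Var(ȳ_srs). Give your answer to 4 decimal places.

Var(ȳ_str) = Σ Wₕ²(1−fₕ)sₕ²/nₕ with Wₕ = Nₕ/38586:
  E: (13644/38586)²·(1−3014/13644)·210/3014 = 0.0067872134
  A: (7150/38586)²·(1−1081/7150)·1350/1081 = 0.036397515
  D: (17792/38586)²·(1−1801/17792)·2020/1801 = 0.21432781
  → Var(ȳ_str) = 0.25751254.
Var(ȳ_srs) = (1 − 5896/38586)·2348/5896 = 0.33738501.
deff = 0.25751254 / 0.33738501 = 0.7633.

0.7633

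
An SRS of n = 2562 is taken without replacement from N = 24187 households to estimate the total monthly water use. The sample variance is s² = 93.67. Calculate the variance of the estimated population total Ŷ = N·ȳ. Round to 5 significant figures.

Var(Ŷ) = N²·Var(ȳ) = N²·(1 − n/N)·s²/n.
f = 2562/24187 = 0.10592467; Var(ȳ) = 0.89407533·93.67/2562 = 0.032688539.
Var(Ŷ) = 24187² · 0.032688539 = 1.9123154 × 10^7.

1.9123 × 10^7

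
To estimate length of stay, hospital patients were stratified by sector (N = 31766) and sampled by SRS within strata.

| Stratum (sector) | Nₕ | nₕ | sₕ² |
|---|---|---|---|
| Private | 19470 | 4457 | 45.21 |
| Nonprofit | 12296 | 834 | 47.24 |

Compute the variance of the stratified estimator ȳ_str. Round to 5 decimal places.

Var(ȳ_str) = Σₕ Wₕ²(1 − fₕ)sₕ²/nₕ with Wₕ = Nₕ/N, N = 31766.
Private: Wₕ = 0.61291947; term = 0.61291947²·(1 − 0.22891628)·45.21/4457 = 0.0029383278.
Nonprofit: Wₕ = 0.38708053; term = 0.38708053²·(1 − 0.06782694)·47.24/834 = 0.0079112122.
Sum = 0.01084954.

0.01085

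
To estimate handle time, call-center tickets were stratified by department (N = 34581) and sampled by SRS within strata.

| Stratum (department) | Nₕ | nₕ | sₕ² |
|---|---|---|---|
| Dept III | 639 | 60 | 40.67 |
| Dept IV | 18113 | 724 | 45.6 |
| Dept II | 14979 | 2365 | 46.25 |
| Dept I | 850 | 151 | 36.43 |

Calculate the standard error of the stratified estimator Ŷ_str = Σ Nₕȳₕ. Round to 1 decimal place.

4891.5

Var(Ŷ_str) = Σₕ Nₕ²(1 − fₕ)sₕ²/nₕ.
Dept III: 639²·(1 − 60/639)·40.67/60 = 250785.45.
Dept IV: 18113²·(1 − 724/18113)·45.6/724 = 1.9837698 × 10^7.
Dept II: 14979²·(1 − 2365/14979)·46.25/2365 = 3.6950153 × 10^6.
Dept I: 850²·(1 − 151/850)·36.43/151 = 143343.61.
Sum = 2.3926842 × 10^7.
SE = √(2.3926842 × 10^7) = 4891.5.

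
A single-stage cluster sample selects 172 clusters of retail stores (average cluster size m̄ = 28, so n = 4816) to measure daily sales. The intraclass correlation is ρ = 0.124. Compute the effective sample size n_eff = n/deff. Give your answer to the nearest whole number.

deff = 1 + (28 − 1)·0.124 = 1 + 3.348 = 4.348.
n_eff = 4816 / 4.348 = 1108.

1108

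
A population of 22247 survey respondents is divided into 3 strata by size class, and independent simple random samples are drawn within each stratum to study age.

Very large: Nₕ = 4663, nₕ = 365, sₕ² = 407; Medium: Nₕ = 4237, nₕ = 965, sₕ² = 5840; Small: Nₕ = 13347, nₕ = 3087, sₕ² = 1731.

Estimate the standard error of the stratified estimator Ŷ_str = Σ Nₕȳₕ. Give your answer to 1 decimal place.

13529.0

Var(Ŷ_str) = Σₕ Nₕ²(1 − fₕ)sₕ²/nₕ.
Very large: 4663²·(1 − 365/4663)·407/365 = 2.2347728 × 10^7.
Medium: 4237²·(1 − 965/4237)·5840/965 = 8.3899098 × 10^7.
Small: 13347²·(1 − 3087/13347)·1731/3087 = 7.6787665 × 10^7.
Sum = 1.8303449 × 10^8.
SE = √(1.8303449 × 10^8) = 13529.0.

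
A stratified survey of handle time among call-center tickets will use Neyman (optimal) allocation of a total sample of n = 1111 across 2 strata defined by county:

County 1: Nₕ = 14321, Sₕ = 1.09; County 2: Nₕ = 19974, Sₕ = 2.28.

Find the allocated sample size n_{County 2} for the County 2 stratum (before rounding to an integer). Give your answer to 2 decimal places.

Neyman allocation: nₕ = n·NₕSₕ / Σⱼ NⱼSⱼ.
Σ NⱼSⱼ = 14321·1.09 + 19974·2.28 = 61150.61.
n_{County 2} = 1111·19974·2.28 / 61150.61 = 827.40.

827.40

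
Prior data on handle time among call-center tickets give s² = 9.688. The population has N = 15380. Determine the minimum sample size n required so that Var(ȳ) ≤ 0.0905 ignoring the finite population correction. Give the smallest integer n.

108

Without fpc, n₀ = s²/D = 9.688/0.0905 = 107.0497.
Rounding up, n = 108.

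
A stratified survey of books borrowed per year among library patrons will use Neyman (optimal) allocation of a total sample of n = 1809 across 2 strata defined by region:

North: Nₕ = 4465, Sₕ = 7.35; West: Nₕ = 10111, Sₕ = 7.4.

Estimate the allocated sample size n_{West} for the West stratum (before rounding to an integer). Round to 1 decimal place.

Neyman allocation: nₕ = n·NₕSₕ / Σⱼ NⱼSⱼ.
Σ NⱼSⱼ = 4465·7.35 + 10111·7.4 = 107639.15.
n_{West} = 1809·10111·7.4 / 107639.15 = 1257.5.

1257.5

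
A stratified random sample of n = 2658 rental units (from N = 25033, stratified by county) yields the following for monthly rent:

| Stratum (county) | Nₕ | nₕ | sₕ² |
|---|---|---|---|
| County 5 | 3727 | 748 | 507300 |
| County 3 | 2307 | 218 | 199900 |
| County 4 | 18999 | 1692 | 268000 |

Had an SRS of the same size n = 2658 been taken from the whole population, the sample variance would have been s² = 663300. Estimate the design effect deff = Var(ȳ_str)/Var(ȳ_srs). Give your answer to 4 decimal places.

0.4581

Var(ȳ_str) = Σ Wₕ²(1−fₕ)sₕ²/nₕ with Wₕ = Nₕ/25033:
  County 5: (3727/25033)²·(1−748/3727)·507300/748 = 12.016206
  County 3: (2307/25033)²·(1−218/2307)·199900/218 = 7.0520687
  County 4: (18999/25033)²·(1−1692/18999)·268000/1692 = 83.11151
  → Var(ȳ_str) = 102.17978.
Var(ȳ_srs) = (1 − 2658/25033)·663300/2658 = 223.05151.
deff = 102.17978 / 223.05151 = 0.4581.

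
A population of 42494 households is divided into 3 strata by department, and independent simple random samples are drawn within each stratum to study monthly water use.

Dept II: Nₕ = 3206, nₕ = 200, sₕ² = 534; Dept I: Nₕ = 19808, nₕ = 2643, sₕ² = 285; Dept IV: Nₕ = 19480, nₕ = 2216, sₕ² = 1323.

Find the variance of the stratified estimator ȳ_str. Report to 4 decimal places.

Var(ȳ_str) = Σₕ Wₕ²(1 − fₕ)sₕ²/nₕ with Wₕ = Nₕ/N, N = 42494.
Dept II: Wₕ = 0.07544595; term = 0.07544595²·(1 − 0.06238303)·534/200 = 0.014249792.
Dept I: Wₕ = 0.46613640; term = 0.46613640²·(1 − 0.13343094)·285/2643 = 0.02030378.
Dept IV: Wₕ = 0.45841766; term = 0.45841766²·(1 − 0.11375770)·1323/2216 = 0.11118987.
Sum = 0.14574344.

0.1457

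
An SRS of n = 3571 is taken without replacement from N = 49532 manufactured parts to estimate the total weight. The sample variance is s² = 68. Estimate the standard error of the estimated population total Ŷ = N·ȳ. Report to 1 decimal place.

6584.1

Var(Ŷ) = N²·Var(ȳ) = N²·(1 − n/N)·s²/n.
f = 3571/49532 = 0.07209481; Var(ȳ) = 0.92790519·68/3571 = 0.017669435.
Var(Ŷ) = 49532² · 0.017669435 = 4.3350528 × 10^7.
SE(Ŷ) = √(4.3350528 × 10^7) = 6584.1.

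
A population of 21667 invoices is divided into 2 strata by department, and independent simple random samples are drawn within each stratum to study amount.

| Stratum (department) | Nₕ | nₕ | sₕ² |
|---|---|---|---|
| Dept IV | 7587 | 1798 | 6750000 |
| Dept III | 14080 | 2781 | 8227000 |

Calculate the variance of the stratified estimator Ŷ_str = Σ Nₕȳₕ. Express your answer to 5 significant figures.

6.3552 × 10^11

Var(Ŷ_str) = Σₕ Nₕ²(1 − fₕ)sₕ²/nₕ.
Dept IV: 7587²·(1 − 1798/7587)·6750000/1798 = 1.6488749 × 10^11.
Dept III: 14080²·(1 − 2781/14080)·8227000/2781 = 4.7063386 × 10^11.
Sum = 6.3552135 × 10^11.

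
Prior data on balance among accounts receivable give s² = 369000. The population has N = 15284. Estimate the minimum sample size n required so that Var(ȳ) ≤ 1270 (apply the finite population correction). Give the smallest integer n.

Without fpc, n₀ = s²/D = 369000/1270 = 290.5512.
With fpc, (1 − n/N)·s²/n ≤ D requires n ≥ n₀/(1 + n₀/N) = 290.5512/(1 + 290.5512/15284) = 285.1308.
Rounding up, n = 286.

286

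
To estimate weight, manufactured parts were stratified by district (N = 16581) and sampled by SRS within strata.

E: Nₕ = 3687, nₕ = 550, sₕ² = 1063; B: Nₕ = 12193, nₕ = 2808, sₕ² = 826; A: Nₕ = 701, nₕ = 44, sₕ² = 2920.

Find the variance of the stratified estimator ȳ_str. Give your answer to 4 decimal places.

0.3149

Var(ȳ_str) = Σₕ Wₕ²(1 − fₕ)sₕ²/nₕ with Wₕ = Nₕ/N, N = 16581.
E: Wₕ = 0.22236295; term = 0.22236295²·(1 − 0.14917277)·1063/550 = 0.081308658.
B: Wₕ = 0.73535975; term = 0.73535975²·(1 − 0.23029607)·826/2808 = 0.12243522.
A: Wₕ = 0.04227731; term = 0.04227731²·(1 − 0.06276748)·2920/44 = 0.11117116.
Sum = 0.31491504.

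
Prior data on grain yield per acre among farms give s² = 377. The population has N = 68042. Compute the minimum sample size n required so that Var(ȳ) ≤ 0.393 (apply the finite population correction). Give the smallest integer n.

946

Without fpc, n₀ = s²/D = 377/0.393 = 959.2875.
With fpc, (1 − n/N)·s²/n ≤ D requires n ≥ n₀/(1 + n₀/N) = 959.2875/(1 + 959.2875/68042) = 945.9510.
Rounding up, n = 946.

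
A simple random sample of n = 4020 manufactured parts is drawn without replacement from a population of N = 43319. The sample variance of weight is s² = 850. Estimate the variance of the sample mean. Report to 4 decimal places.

0.1918

Under SRS without replacement, Var(ȳ) = (1 − f)·s²/n with f = n/N = 4020/43319 = 0.09279993.
Var(ȳ) = (1 − 0.09279993)·850/4020 = 0.90720007·0.21144279 = 0.19182091.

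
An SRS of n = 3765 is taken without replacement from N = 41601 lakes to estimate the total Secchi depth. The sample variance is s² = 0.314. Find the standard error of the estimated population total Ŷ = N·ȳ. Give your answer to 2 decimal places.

362.32

Var(Ŷ) = N²·Var(ȳ) = N²·(1 − n/N)·s²/n.
f = 3765/41601 = 0.09050263; Var(ȳ) = 0.90949737·0.314/3765 = 7.5851839 × 10^-5.
Var(Ŷ) = 41601² · (7.5851839 × 10^-5) = 131272.47.
SE(Ŷ) = √(131272.47) = 362.32.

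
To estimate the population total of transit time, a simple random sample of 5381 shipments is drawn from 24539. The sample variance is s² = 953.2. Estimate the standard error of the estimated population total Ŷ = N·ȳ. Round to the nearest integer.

9126

Var(Ŷ) = N²·Var(ȳ) = N²·(1 − n/N)·s²/n.
f = 5381/24539 = 0.21928359; Var(ȳ) = 0.78071641·953.2/5381 = 0.13829751.
Var(Ŷ) = 24539² · 0.13829751 = 8.3277577 × 10^7.
SE(Ŷ) = √(8.3277577 × 10^7) = 9126.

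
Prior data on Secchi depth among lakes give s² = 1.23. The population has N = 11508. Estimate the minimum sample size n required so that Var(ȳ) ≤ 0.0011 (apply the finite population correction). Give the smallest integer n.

1020

Without fpc, n₀ = s²/D = 1.23/0.0011 = 1118.1818.
With fpc, (1 − n/N)·s²/n ≤ D requires n ≥ n₀/(1 + n₀/N) = 1118.1818/(1 + 1118.1818/11508) = 1019.1550.
Rounding up, n = 1020.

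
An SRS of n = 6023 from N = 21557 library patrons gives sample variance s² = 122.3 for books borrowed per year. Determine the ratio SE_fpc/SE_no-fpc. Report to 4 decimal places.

f = n/N = 6023/21557 = 0.27939880.
SE_no-fpc = √(s²/n) = 0.14249735; SE_fpc = √((1−f)s²/n) = 0.12096348.
Ratio = √(1−f) = 0.84888232.

0.8489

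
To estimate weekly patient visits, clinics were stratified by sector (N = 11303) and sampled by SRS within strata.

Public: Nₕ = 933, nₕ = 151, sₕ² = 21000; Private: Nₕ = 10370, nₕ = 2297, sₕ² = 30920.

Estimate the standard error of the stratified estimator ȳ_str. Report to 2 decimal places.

Var(ȳ_str) = Σₕ Wₕ²(1 − fₕ)sₕ²/nₕ with Wₕ = Nₕ/N, N = 11303.
Public: Wₕ = 0.08254446; term = 0.08254446²·(1 − 0.16184352)·21000/151 = 0.79422452.
Private: Wₕ = 0.91745554; term = 0.91745554²·(1 − 0.22150434)·30920/2297 = 8.8207344.
Sum = 9.6149589.
SE = √(9.6149589) = 3.10.

3.10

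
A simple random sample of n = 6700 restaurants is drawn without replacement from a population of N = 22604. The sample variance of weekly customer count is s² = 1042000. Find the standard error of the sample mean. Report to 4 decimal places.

Under SRS without replacement, Var(ȳ) = (1 − f)·s²/n with f = n/N = 6700/22604 = 0.29640772.
Var(ȳ) = (1 − 0.29640772)·1042000/6700 = 0.70359228·155.52239 = 109.42435.
SE(ȳ) = √(109.42435) = 10.4606.

10.4606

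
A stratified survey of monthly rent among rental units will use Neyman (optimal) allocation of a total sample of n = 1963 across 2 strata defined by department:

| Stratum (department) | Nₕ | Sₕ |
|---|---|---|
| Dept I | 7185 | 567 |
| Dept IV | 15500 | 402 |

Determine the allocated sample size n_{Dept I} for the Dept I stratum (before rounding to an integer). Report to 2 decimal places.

776.04

Neyman allocation: nₕ = n·NₕSₕ / Σⱼ NⱼSⱼ.
Σ NⱼSⱼ = 7185·567 + 15500·402 = 1.0304895 × 10^7.
n_{Dept I} = 1963·7185·567 / (1.0304895 × 10^7) = 776.04.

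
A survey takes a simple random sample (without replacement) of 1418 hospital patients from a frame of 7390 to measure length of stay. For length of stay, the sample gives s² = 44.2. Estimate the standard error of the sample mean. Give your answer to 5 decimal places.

Under SRS without replacement, Var(ȳ) = (1 − f)·s²/n with f = n/N = 1418/7390 = 0.19188092.
Var(ȳ) = (1 − 0.19188092)·44.2/1418 = 0.80811908·0.031170663 = 0.025189607.
SE(ȳ) = √(0.025189607) = 0.15871.

0.15871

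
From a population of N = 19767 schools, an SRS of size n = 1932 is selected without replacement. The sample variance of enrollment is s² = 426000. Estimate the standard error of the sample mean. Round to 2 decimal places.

Under SRS without replacement, Var(ȳ) = (1 − f)·s²/n with f = n/N = 1932/19767 = 0.09773866.
Var(ȳ) = (1 − 0.09773866)·426000/1932 = 0.90226134·220.49689 = 198.94582.
SE(ȳ) = √(198.94582) = 14.10.

14.10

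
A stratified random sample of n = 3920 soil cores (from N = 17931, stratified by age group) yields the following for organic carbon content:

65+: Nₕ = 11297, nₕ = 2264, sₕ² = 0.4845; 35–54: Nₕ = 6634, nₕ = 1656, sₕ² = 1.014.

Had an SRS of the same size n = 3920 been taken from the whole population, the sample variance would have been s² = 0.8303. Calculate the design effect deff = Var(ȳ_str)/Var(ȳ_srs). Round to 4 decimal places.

0.7904

Var(ȳ_str) = Σ Wₕ²(1−fₕ)sₕ²/nₕ with Wₕ = Nₕ/17931:
  65+: (11297/17931)²·(1−2264/11297)·0.4845/2264 = 6.7920907 × 10^-5
  35–54: (6634/17931)²·(1−1656/6634)·1.014/1656 = 6.2892515 × 10^-5
  → Var(ȳ_str) = 1.3081342 × 10^-4.
Var(ȳ_srs) = (1 − 3920/17931)·0.8303/3920 = 1.6550594 × 10^-4.
deff = (1.3081342 × 10^-4) / (1.6550594 × 10^-4) = 0.7904.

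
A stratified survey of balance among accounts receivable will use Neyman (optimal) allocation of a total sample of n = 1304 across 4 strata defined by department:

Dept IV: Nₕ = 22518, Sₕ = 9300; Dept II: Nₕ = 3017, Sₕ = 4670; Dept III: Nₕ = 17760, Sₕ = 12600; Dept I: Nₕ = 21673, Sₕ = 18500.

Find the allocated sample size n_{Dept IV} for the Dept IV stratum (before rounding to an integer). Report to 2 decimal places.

321.94

Neyman allocation: nₕ = n·NₕSₕ / Σⱼ NⱼSⱼ.
Σ NⱼSⱼ = 22518·9300 + 3017·4670 + 17760·12600 + 21673·18500 = 8.4823329 × 10^8.
n_{Dept IV} = 1304·22518·9300 / (8.4823329 × 10^8) = 321.94.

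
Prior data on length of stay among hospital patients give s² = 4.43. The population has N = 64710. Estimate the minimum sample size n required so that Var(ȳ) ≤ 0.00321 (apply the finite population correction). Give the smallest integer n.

1352

Without fpc, n₀ = s²/D = 4.43/0.00321 = 1380.0623.
With fpc, (1 − n/N)·s²/n ≤ D requires n ≥ n₀/(1 + n₀/N) = 1380.0623/(1 + 1380.0623/64710) = 1351.2445.
Rounding up, n = 1352.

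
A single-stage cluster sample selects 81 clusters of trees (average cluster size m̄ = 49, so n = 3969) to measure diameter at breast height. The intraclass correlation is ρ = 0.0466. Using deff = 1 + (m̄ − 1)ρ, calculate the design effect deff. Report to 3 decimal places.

deff = 1 + (49 − 1)·0.0466 = 1 + 2.2368 = 3.2368.

3.237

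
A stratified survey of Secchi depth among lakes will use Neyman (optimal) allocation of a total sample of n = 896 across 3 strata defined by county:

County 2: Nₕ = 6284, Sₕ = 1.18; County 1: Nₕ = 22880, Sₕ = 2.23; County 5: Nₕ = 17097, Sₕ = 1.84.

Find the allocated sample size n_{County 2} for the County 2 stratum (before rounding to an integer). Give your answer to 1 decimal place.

Neyman allocation: nₕ = n·NₕSₕ / Σⱼ NⱼSⱼ.
Σ NⱼSⱼ = 6284·1.18 + 22880·2.23 + 17097·1.84 = 89896.
n_{County 2} = 896·6284·1.18 / 89896 = 73.9.

73.9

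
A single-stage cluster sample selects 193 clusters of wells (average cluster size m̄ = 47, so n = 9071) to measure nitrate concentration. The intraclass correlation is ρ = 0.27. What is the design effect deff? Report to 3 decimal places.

deff = 1 + (47 − 1)·0.27 = 1 + 12.42 = 13.42.

13.420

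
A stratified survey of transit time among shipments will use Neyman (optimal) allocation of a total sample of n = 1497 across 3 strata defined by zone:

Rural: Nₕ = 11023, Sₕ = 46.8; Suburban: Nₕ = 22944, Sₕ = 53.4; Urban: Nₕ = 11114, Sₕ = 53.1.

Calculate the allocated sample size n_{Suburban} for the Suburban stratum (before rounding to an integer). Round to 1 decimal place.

786.8

Neyman allocation: nₕ = n·NₕSₕ / Σⱼ NⱼSⱼ.
Σ NⱼSⱼ = 11023·46.8 + 22944·53.4 + 11114·53.1 = 2.3312394 × 10^6.
n_{Suburban} = 1497·22944·53.4 / (2.3312394 × 10^6) = 786.8.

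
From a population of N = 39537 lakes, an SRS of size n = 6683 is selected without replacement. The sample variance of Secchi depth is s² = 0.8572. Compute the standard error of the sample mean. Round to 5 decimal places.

Under SRS without replacement, Var(ȳ) = (1 − f)·s²/n with f = n/N = 6683/39537 = 0.16903154.
Var(ȳ) = (1 − 0.16903154)·0.8572/6683 = 0.83096846·1.2826575 × 10^-4 = 1.0658479 × 10^-4.
SE(ȳ) = √(1.0658479 × 10^-4) = 0.01032.

0.01032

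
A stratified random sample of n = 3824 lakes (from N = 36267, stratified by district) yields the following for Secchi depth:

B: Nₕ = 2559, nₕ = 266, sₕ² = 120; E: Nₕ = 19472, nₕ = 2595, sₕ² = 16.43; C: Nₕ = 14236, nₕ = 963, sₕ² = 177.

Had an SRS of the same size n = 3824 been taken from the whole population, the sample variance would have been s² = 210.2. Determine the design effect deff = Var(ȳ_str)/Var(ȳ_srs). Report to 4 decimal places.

0.6101

Var(ȳ_str) = Σ Wₕ²(1−fₕ)sₕ²/nₕ with Wₕ = Nₕ/36267:
  B: (2559/36267)²·(1−266/2559)·120/266 = 0.0020125686
  E: (19472/36267)²·(1−2595/19472)·16.43/2595 = 0.0015819136
  C: (14236/36267)²·(1−963/14236)·177/963 = 0.026404673
  → Var(ȳ_str) = 0.029999155.
Var(ȳ_srs) = (1 − 3824/36267)·210.2/3824 = 0.049172717.
deff = 0.029999155 / 0.049172717 = 0.6101.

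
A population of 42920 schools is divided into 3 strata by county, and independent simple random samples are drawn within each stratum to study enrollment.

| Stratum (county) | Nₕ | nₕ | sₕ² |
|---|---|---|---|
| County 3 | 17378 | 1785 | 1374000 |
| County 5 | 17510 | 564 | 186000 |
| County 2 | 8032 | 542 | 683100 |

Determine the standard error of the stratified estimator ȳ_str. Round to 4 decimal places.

14.4052

Var(ȳ_str) = Σₕ Wₕ²(1 − fₕ)sₕ²/nₕ with Wₕ = Nₕ/N, N = 42920.
County 3: Wₕ = 0.40489282; term = 0.40489282²·(1 − 0.10271608)·1374000/1785 = 113.22923.
County 5: Wₕ = 0.40796831; term = 0.40796831²·(1 − 0.03221017)·186000/564 = 53.121186.
County 2: Wₕ = 0.18713886; term = 0.18713886²·(1 − 0.06748008)·683100/542 = 41.159595.
Sum = 207.51001.
SE = √(207.51001) = 14.4052.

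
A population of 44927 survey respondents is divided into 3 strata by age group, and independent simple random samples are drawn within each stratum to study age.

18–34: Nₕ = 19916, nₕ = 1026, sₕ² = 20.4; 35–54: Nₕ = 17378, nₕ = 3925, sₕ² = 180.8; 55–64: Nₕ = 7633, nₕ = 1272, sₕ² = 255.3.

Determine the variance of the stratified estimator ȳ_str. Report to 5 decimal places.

0.01387

Var(ȳ_str) = Σₕ Wₕ²(1 − fₕ)sₕ²/nₕ with Wₕ = Nₕ/N, N = 44927.
18–34: Wₕ = 0.44329690; term = 0.44329690²·(1 − 0.05151637)·20.4/1026 = 0.0037059712.
35–54: Wₕ = 0.38680526; term = 0.38680526²·(1 − 0.22586028)·180.8/3925 = 0.0053353493.
55–64: Wₕ = 0.16989783; term = 0.16989783²·(1 − 0.16664483)·255.3/1272 = 0.0048280251.
Sum = 0.013869346.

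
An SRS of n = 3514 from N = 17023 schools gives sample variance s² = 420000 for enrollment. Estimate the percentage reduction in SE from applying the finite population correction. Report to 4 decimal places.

f = n/N = 3514/17023 = 0.20642660.
SE_no-fpc = √(s²/n) = 10.932608; SE_fpc = √((1−f)s²/n) = 9.7390662.
Ratio = √(1−f) = 0.89082737. Reduction = 100·(1 − 0.89082737) = 10.9173%.

10.9173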